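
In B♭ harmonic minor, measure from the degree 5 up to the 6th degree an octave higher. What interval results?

B♭ harmonic minor: B♭ C D♭ E♭ F G♭ A.
That puts F below G♭.
From F to G♭: 13 semitones over a ninth = minor.

minor ninth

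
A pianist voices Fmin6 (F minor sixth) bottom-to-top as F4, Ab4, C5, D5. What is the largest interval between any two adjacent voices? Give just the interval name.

major 3rd

Adjacent intervals: F4→Ab4 = minor third; Ab4→C5 = major third; C5→D5 = major second.
The largest is Ab4 to C5, a major third (4 semitones).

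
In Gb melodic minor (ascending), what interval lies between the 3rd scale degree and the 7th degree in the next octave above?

The scale runs Gb Ab Bbb Cb Db Eb F.
So we need the interval from Bbb up to F.
Bbb up to F is 20 semitones, a half step wider than a perfect twelfth, so the interval is augmented.

augmented twelfth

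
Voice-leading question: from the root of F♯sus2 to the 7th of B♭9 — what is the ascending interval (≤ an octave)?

The root of F♯sus2 is F♯; the 7th of B♭9 is A♭.
F♯ up to A♭ is 2 semitones, a whole step narrower than a major third, so the interval is diminished.

diminished third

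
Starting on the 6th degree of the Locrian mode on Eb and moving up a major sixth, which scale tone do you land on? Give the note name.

The scale is Eb Fb Gb Ab Bbb Cb Db.
The 6th degree is Cb; a major sixth above that is Ab — scale degree 4.

Ab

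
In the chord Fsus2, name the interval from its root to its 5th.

Spelling the chord: F–G–C.
Root = F; 5th = C.
From F to C is 7 semitones, exactly the perfect fifth.

perfect fifth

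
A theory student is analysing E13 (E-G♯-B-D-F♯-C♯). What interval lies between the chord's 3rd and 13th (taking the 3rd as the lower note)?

P11

The 3rd is G♯ and the 13th is C♯.
Counting 11 letters and 17 half steps from G♯ gives a perfect eleventh.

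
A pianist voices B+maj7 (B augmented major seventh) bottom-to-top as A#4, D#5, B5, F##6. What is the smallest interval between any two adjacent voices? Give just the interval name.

perfect fourth

Adjacent intervals: A#4→D#5 = perfect fourth; D#5→B5 = minor sixth; B5→F##6 = augmented fifth.
The smallest is A#4 to D#5, a perfect fourth (5 semitones).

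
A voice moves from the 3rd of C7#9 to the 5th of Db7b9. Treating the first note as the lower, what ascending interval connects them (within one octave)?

The 3rd of C7#9 is E; the 5th of Db7b9 is Ab.
From E to Ab: 4 semitones over a fourth = diminished.

diminished fourth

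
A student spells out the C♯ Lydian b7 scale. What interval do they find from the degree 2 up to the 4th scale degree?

Spelling the C♯ Lydian b7 scale: C♯ D♯ E♯ F𝄪 G♯ A♯ B.
So we need the interval from D♯ up to F𝄪.
Counting 3 letters and 4 half steps from D♯ gives a major third.

major third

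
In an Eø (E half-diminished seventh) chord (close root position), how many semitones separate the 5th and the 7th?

The chord tones of Em7b5 are E–G–B♭–D.
B♭ to D is a major third: 4 semitones.

4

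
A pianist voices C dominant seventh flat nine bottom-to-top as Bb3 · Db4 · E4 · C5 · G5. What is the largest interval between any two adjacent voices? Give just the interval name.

Adjacent intervals: Bb3→Db4 = minor third; Db4→E4 = augmented second; E4→C5 = minor sixth; C5→G5 = perfect fifth.
The largest is E4 to C5, a minor sixth (8 semitones).

m6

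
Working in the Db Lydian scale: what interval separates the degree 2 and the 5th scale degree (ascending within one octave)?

perfect fourth

The scale runs Db Eb F G Ab Bb C.
Degree 2 = Eb; scale degree 5 = Ab.
Counting 4 letters and 5 half steps from Eb gives a perfect fourth.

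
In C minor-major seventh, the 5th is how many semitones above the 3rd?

Spelling the chord: C–Eb–G–B.
Eb to G is a major third: 4 semitones.

4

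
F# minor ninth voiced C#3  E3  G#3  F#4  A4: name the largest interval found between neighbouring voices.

Adjacent intervals: C#3→E3 = minor third; E3→G#3 = major third; G#3→F#4 = minor seventh; F#4→A4 = minor third.
The largest is G#3 to F#4, a minor seventh (10 semitones).

minor seventh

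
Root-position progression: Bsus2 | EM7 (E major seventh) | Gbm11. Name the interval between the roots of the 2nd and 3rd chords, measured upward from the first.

diminished 3rd

The roots are E and Gb.
From E to Gb: 2 semitones over a third = diminished.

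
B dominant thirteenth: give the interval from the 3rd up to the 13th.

B dominant thirteenth is spelled B, D♯, F♯, A, C♯, G♯.
So we need the interval from D♯ up to G♯.
Counting 11 letters and 17 half steps from D♯ gives a perfect eleventh.

P11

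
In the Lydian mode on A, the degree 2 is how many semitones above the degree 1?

The scale is A B C♯ D♯ E F♯ G♯.
A up to B is a major second — 2 semitones.

2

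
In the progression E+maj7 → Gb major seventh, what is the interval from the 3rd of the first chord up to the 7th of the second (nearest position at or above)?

diminished seventh

E+maj7 has G# as its 3rd, and Gb major seventh has F as its 7th.
7 letter names make it a seventh; at 9 semitones (a whole step narrower than major) the quality is diminished.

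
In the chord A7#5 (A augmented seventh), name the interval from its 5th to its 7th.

A7#5: A C♯ E♯ G.
5th = E♯; 7th = G.
E♯ up to G is 2 semitones, a whole step narrower than a major third, so the interval is diminished.

diminished third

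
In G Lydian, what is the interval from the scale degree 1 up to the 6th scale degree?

M6

The scale runs G A B C♯ D E F♯.
The scale degree 1 is G and the scale degree 6 is E.
G up to E spans 6 letter names and 9 semitones — a major sixth.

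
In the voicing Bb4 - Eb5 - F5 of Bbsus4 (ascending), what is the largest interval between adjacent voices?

Adjacent intervals: Bb4→Eb5 = perfect fourth; Eb5→F5 = major second.
The largest is Bb4 to Eb5, a perfect fourth (5 semitones).

perfect 4th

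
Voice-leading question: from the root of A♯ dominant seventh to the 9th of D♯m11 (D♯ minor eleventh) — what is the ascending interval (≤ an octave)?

perfect 5th

The root of A♯ dominant seventh is A♯; the 9th of D♯m11 (D♯ minor eleventh) is E♯.
Counting 5 letters and 7 half steps from A♯ gives a perfect fifth.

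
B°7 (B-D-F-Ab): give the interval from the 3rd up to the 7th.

The 3rd is D and the 7th is Ab.
D up to Ab is 6 semitones, a half step narrower than a perfect fifth, so the interval is diminished.

d5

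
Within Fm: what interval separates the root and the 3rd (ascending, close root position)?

Fmin is spelled F A♭ C.
That puts F below A♭.
F up to A♭ is 3 semitones, a half step narrower than a major third, so the interval is minor.

minor third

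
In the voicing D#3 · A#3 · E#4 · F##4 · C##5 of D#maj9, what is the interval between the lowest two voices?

perfect fifth

Those voices are D#3 and A#3.
From D# to A# is 7 semitones, exactly the perfect fifth.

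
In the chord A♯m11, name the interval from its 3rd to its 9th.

A♯ minor eleventh: A♯–C♯–E♯–G♯–B♯–D♯.
The 3rd is C♯ and the 9th is B♯.
Counting 7 letters and 11 half steps from C♯ gives a major seventh.

major seventh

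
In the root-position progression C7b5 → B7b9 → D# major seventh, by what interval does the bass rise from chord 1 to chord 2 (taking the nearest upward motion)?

The roots are C and B.
Counting 7 letters and 11 half steps from C gives a major seventh.

major seventh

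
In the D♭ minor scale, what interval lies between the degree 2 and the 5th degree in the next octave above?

perfect eleventh

The scale runs D♭ E♭ F♭ G♭ A♭ B𝄫 C♭.
That puts E♭ below A♭.
E♭ up to A♭ spans 11 letter names and 17 semitones — a perfect eleventh.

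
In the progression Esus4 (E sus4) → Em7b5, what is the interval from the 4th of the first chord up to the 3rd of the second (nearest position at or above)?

minor 7th

The 4th of Esus4 (E sus4) is A; the 3rd of Em7b5 is G.
7 letter names make it a seventh; at 10 semitones (a half step narrower than major) the quality is minor.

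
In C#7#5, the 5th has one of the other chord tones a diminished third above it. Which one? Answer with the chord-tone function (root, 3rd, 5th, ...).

The chord tones of C#+7 are C# E# G## B.
The 5th is G##. A diminished third above G## is B.
B is the chord's 7th.

7th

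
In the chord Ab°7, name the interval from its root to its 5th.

diminished fifth

Abdim7 (Ab diminished seventh): Ab, Cb, Ebb, Gbb.
The root is Ab and the 5th is Ebb.
Ab up to Ebb is 6 semitones, a half step narrower than a perfect fifth, so the interval is diminished.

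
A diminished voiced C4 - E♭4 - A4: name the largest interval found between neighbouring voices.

Adjacent intervals: C4→E♭4 = minor third; E♭4→A4 = augmented fourth.
The largest is E♭4 to A4, an augmented fourth (6 semitones).

augmented 4th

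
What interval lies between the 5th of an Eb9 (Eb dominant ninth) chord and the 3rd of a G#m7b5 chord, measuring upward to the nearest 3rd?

Eb9 (Eb dominant ninth) has Bb as its 5th, and G#m7b5 has B as its 3rd.
From Bb to B: 1 semitone over a unison = augmented.

A1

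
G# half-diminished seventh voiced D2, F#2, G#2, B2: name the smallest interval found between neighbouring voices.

Adjacent intervals: D2→F#2 = major third; F#2→G#2 = major second; G#2→B2 = minor third.
The smallest is F#2 to G#2, a major second (2 semitones).

major second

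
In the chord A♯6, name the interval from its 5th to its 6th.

The chord tones of A♯6 (A♯ major sixth) are A♯, C𝄪, E♯, F𝄪.
The 5th is E♯ and the 6th is F𝄪.
E♯ up to F𝄪 spans 2 letter names and 2 semitones — a major second.

major second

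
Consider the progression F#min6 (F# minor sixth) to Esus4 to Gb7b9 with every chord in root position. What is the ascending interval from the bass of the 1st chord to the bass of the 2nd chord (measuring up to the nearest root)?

The roots are F# and E.
From F# to E: 10 semitones over a seventh = minor.

m7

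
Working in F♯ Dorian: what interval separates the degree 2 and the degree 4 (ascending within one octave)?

The scale runs F♯ G♯ A B C♯ D♯ E.
So we need the interval from G♯ up to B.
3 letter names make it a third; at 3 semitones (a half step narrower than major) the quality is minor.

minor 3rd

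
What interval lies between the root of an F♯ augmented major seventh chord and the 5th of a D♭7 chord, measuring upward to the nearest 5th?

The root of F♯ augmented major seventh is F♯; the 5th of D♭7 is A♭.
From F♯ to A♭: 2 semitones over a third = diminished.

diminished 3rd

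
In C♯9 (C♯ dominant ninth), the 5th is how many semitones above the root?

C♯9 (C♯ dominant ninth): C♯–E♯–G♯–B–D♯.
C♯ to G♯ is a perfect fifth: 7 semitones.

7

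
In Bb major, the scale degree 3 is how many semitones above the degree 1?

4

The scale is Bb C D Eb F G A.
Bb up to D is a major third — 4 semitones.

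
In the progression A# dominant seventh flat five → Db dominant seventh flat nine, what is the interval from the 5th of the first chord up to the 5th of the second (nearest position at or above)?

d4

The 5th of A# dominant seventh flat five is E; the 5th of Db dominant seventh flat nine is Ab.
From E to Ab: 4 semitones over a fourth = diminished.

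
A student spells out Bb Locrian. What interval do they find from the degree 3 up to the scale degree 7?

Bb locrian: Bb Cb Db Eb Fb Gb Ab.
The degree 3 is Db and the 7th degree is Ab.
Db up to Ab spans 5 letter names and 7 semitones — a perfect fifth.

perfect fifth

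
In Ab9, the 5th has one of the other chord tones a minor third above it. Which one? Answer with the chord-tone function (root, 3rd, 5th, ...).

7th

Spelling the chord: Ab-C-Eb-Gb-Bb.
The 5th is Eb. A minor third above Eb is Gb.
Gb is the chord's 7th.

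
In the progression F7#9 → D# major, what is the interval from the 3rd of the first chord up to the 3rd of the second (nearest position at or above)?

The 3rd of F7#9 is A; the 3rd of D# major is F##.
From A to F##: 10 semitones over a sixth = augmented.

augmented 6th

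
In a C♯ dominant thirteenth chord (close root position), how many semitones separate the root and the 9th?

14

C♯13 is spelled C♯-E♯-G♯-B-D♯-A♯.
C♯ to D♯ is a major ninth: 14 semitones.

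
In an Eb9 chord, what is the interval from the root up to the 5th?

P5

The chord tones of Eb9 are Eb–G–Bb–Db–F.
The root is Eb and the 5th is Bb.
Eb up to Bb spans 5 letter names and 7 semitones — a perfect fifth.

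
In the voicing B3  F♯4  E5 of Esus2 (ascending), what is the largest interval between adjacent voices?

Adjacent intervals: B3→F♯4 = perfect fifth; F♯4→E5 = minor seventh.
The largest is F♯4 to E5, a minor seventh (10 semitones).

m7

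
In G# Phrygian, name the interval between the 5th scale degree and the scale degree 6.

G# phrygian: G# A B C# D# E F#.
5th scale degree = D#; degree 6 = E.
From D# to E: 1 semitone over a second = minor.

minor 2nd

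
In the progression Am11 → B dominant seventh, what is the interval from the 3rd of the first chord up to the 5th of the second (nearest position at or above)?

The 3rd of Am11 is C; the 5th of B dominant seventh is F#.
From C to F#: 6 semitones over a fourth = augmented.

A4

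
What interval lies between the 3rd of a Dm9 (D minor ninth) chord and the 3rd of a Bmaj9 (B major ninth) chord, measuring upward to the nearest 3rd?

augmented sixth

Dm9 (D minor ninth) has F as its 3rd, and Bmaj9 (B major ninth) has D# as its 3rd.
6 letter names make it a sixth; at 10 semitones (a half step wider than major) the quality is augmented.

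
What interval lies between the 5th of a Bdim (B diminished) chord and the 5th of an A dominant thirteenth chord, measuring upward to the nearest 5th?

major seventh

Bdim (B diminished) has F as its 5th, and A dominant thirteenth has E as its 5th.
From F to E is 11 semitones, exactly the major seventh.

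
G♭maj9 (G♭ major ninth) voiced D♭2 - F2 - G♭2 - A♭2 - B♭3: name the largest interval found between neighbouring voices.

major ninth

Adjacent intervals: D♭2→F2 = major third; F2→G♭2 = minor second; G♭2→A♭2 = major second; A♭2→B♭3 = major ninth.
The largest is A♭2 to B♭3, a major ninth (14 semitones).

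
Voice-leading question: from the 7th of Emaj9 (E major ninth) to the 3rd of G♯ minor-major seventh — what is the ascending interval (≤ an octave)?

minor 6th

The 7th of Emaj9 (E major ninth) is D♯; the 3rd of G♯ minor-major seventh is B.
6 letter names make it a sixth; at 8 semitones (a half step narrower than major) the quality is minor.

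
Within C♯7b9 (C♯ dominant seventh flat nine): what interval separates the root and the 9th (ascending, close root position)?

minor 9th

The chord tones of C♯ dominant seventh flat nine are C♯–E♯–G♯–B–D.
Root = C♯; 9th = D.
From C♯ to D: 13 semitones over a ninth = minor.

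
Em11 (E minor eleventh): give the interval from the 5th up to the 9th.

Em11 (E minor eleventh): E, G, B, D, F#, A.
5th = B; 9th = F#.
From B to F# is 7 semitones, exactly the perfect fifth.

perfect fifth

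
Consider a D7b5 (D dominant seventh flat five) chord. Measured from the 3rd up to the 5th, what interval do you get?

diminished third

Spelling the chord: D–F#–Ab–C.
The 3rd is F# and the 5th is Ab.
From F# to Ab: 2 semitones over a third = diminished.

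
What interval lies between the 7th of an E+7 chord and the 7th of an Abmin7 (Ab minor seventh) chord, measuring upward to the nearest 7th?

diminished fourth

E+7 has D as its 7th, and Abmin7 (Ab minor seventh) has Gb as its 7th.
D up to Gb is 4 semitones, a half step narrower than a perfect fourth, so the interval is diminished.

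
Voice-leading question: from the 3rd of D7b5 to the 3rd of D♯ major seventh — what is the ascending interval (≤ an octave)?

D7b5 has F♯ as its 3rd, and D♯ major seventh has F𝄪 as its 3rd.
From F♯ to F𝄪: 1 semitone over a unison = augmented.

augmented 1st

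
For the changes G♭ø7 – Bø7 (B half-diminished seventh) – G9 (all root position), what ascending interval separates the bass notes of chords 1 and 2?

augmented 3rd

The roots are G♭ and B.
G♭ up to B is 5 semitones, a half step wider than a major third, so the interval is augmented.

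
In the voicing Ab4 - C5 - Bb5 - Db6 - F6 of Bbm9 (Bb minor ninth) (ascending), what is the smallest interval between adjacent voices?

Adjacent intervals: Ab4→C5 = major third; C5→Bb5 = minor seventh; Bb5→Db6 = minor third; Db6→F6 = major third.
The smallest is Bb5 to Db6, a minor third (3 semitones).

minor third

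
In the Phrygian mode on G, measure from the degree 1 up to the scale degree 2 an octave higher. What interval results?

The scale runs G A♭ B♭ C D E♭ F.
The degree 1 is G and the scale degree 2 (up an octave) is A♭.
G up to A♭ is 13 semitones, a half step narrower than a major ninth, so the interval is minor.

minor ninth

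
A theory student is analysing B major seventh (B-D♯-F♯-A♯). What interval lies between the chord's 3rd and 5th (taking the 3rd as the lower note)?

So we need the interval from D♯ up to F♯.
From D♯ to F♯: 3 semitones over a third = minor.

minor third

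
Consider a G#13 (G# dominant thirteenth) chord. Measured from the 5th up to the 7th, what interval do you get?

minor third

G# dominant thirteenth is spelled G# B# D# F# A# E#.
The 5th is D# and the 7th is F#.
D# up to F# is 3 semitones, a half step narrower than a major third, so the interval is minor.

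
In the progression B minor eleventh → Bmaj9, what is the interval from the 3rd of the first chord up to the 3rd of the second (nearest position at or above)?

A1

The 3rd of B minor eleventh is D; the 3rd of Bmaj9 is D♯.
D up to D♯ is 1 semitone, a half step wider than a perfect unison, so the interval is augmented.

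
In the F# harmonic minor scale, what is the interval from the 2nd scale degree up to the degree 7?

major sixth

F# harmonic minor: F# G# A B C# D E#.
The 2nd scale degree is G# and the degree 7 is E#.
Counting 6 letters and 9 half steps from G# gives a major sixth.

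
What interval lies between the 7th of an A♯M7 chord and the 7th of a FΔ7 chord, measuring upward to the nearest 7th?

diminished 6th

A♯M7 has G𝄪 as its 7th, and FΔ7 has E as its 7th.
6 letter names make it a sixth; at 7 semitones (a whole step narrower than major) the quality is diminished.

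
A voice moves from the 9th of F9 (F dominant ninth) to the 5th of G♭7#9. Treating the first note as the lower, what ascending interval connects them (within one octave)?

diminished fifth

The 9th of F9 (F dominant ninth) is G; the 5th of G♭7#9 is D♭.
From G to D♭: 6 semitones over a fifth = diminished.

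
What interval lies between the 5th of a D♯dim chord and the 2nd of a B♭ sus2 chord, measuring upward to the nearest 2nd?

minor 3rd

The 5th of D♯dim is A; the 2nd of B♭ sus2 is C.
A up to C is 3 semitones, a half step narrower than a major third, so the interval is minor.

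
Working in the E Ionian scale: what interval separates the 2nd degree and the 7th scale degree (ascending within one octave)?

major 6th

Spelling the E Ionian scale: E F♯ G♯ A B C♯ D♯.
The 2nd degree is F♯ and the 7th degree is D♯.
From F♯ to D♯ is 9 semitones, exactly the major sixth.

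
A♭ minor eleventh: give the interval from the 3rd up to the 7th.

perfect 5th

The chord tones of A♭ minor eleventh are A♭–C♭–E♭–G♭–B♭–D♭.
The 3rd is C♭ and the 7th is G♭.
From C♭ to G♭ is 7 semitones, exactly the perfect fifth.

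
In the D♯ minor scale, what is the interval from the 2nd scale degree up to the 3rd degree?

minor 2nd

The scale runs D♯ E♯ F♯ G♯ A♯ B C♯.
So we need the interval from E♯ up to F♯.
2 letter names make it a second; at 1 semitone (a half step narrower than major) the quality is minor.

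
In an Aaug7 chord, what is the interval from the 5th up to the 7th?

diminished third

Aaug7 (A augmented seventh) is spelled A–C#–E#–G.
The 5th is E# and the 7th is G.
3 letter names make it a third; at 2 semitones (a whole step narrower than major) the quality is diminished.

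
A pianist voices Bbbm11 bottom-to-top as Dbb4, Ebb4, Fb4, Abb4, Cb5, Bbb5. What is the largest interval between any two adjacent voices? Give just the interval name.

Adjacent intervals: Dbb4→Ebb4 = major second; Ebb4→Fb4 = major second; Fb4→Abb4 = minor third; Abb4→Cb5 = major third; Cb5→Bbb5 = minor seventh.
The largest is Cb5 to Bbb5, a minor seventh (10 semitones).

minor 7th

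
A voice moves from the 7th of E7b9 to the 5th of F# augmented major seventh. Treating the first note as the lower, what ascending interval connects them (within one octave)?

The 7th of E7b9 is D; the 5th of F# augmented major seventh is C##.
D up to C## is 12 semitones, a half step wider than a major seventh, so the interval is augmented.

augmented seventh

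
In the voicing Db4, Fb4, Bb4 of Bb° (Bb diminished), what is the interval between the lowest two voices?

minor 3rd

Those voices are Db4 and Fb4.
3 letter names make it a third; at 3 semitones (a half step narrower than major) the quality is minor.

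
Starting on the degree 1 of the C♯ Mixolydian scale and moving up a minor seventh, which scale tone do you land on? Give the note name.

The scale is C♯ D♯ E♯ F♯ G♯ A♯ B.
The degree 1 is C♯; a minor seventh above that is B — scale degree 7.

B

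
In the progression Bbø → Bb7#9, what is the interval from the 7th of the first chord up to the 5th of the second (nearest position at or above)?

major sixth

Bbø has Ab as its 7th, and Bb7#9 has F as its 5th.
Ab up to F spans 6 letter names and 9 semitones — a major sixth.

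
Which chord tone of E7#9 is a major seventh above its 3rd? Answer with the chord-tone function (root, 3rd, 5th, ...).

Spelling the chord: E G♯ B D F𝄪.
The 3rd is G♯. A major seventh above G♯ is F𝄪.
F𝄪 is the chord's 9th.

9th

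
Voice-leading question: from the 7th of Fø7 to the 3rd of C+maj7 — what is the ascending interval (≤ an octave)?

Fø7 has E♭ as its 7th, and C+maj7 has E as its 3rd.
From E♭ to E: 1 semitone over a unison = augmented.

augmented unison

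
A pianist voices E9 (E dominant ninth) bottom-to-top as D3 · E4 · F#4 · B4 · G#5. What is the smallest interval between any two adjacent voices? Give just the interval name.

M2

Adjacent intervals: D3→E4 = major ninth; E4→F#4 = major second; F#4→B4 = perfect fourth; B4→G#5 = major sixth.
The smallest is E4 to F#4, a major second (2 semitones).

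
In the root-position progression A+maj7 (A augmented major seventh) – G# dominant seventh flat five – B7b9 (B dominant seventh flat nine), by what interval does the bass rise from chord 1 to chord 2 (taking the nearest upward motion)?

major 7th

The roots are A and G#.
A up to G# spans 7 letter names and 11 semitones — a major seventh.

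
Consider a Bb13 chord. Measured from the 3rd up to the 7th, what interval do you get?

d5

Bb13 (Bb dominant thirteenth) is spelled Bb-D-F-Ab-C-G.
The 3rd is D and the 7th is Ab.
D up to Ab is 6 semitones, a half step narrower than a perfect fifth, so the interval is diminished.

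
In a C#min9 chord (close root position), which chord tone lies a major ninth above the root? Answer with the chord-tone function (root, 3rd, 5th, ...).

9th

C#min9 (C# minor ninth) is spelled C#-E-G#-B-D#.
The root is C#. A major ninth above C# is D#.
D# is the chord's 9th.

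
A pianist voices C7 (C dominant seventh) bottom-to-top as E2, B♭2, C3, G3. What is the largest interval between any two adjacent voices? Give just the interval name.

perfect fifth

Adjacent intervals: E2→B♭2 = diminished fifth; B♭2→C3 = major second; C3→G3 = perfect fifth.
The largest is C3 to G3, a perfect fifth (7 semitones).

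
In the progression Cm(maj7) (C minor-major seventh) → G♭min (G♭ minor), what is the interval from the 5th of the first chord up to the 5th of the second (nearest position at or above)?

diminished fifth

The 5th of Cm(maj7) (C minor-major seventh) is G; the 5th of G♭min (G♭ minor) is D♭.
From G to D♭: 6 semitones over a fifth = diminished.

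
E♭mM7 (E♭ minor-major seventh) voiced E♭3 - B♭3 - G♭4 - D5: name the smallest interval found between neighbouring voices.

perfect fifth

Adjacent intervals: E♭3→B♭3 = perfect fifth; B♭3→G♭4 = minor sixth; G♭4→D5 = augmented fifth.
The smallest is E♭3 to B♭3, a perfect fifth (7 semitones).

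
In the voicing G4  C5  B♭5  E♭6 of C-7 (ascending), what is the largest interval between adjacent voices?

Adjacent intervals: G4→C5 = perfect fourth; C5→B♭5 = minor seventh; B♭5→E♭6 = perfect fourth.
The largest is C5 to B♭5, a minor seventh (10 semitones).

minor 7th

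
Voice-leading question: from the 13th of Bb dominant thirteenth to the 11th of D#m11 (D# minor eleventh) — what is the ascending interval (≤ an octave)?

augmented unison

Bb dominant thirteenth has G as its 13th, and D#m11 (D# minor eleventh) has G# as its 11th.
G up to G# is 1 semitone, a half step wider than a perfect unison, so the interval is augmented.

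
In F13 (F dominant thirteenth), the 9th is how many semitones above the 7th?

Spelling the chord: F–A–C–Eb–G–D.
Eb to G is a major third: 4 semitones.

4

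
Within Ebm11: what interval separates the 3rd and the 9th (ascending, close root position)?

Spelling the chord: Eb-Gb-Bb-Db-F-Ab.
3rd = Gb; 9th = F.
From Gb to F is 11 semitones, exactly the major seventh.

major seventh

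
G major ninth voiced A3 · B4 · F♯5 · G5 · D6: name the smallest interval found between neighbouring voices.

minor second

Adjacent intervals: A3→B4 = major ninth; B4→F♯5 = perfect fifth; F♯5→G5 = minor second; G5→D6 = perfect fifth.
The smallest is F♯5 to G5, a minor second (1 semitone).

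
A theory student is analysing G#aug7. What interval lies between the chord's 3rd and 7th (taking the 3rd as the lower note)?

diminished fifth

Spelling the chord: G#-B#-D##-F#.
The 3rd is B# and the 7th is F#.
From B# to F#: 6 semitones over a fifth = diminished.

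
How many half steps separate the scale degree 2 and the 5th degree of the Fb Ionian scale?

5

The scale is Fb Gb Ab Bbb Cb Db Eb.
Gb up to Cb is a perfect fourth — 5 semitones.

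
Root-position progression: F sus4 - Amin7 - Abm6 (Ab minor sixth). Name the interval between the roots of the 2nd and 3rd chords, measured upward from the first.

diminished octave

The roots are A and Ab.
8 letter names make it an octave; at 11 semitones (a half step narrower than perfect) the quality is diminished.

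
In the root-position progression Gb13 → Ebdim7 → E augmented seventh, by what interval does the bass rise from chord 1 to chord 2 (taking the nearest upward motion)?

major 6th

The roots are Gb and Eb.
From Gb to Eb is 9 semitones, exactly the major sixth.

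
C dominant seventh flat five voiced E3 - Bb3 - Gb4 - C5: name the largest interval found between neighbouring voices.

Adjacent intervals: E3→Bb3 = diminished fifth; Bb3→Gb4 = minor sixth; Gb4→C5 = augmented fourth.
The largest is Bb3 to Gb4, a minor sixth (8 semitones).

minor 6th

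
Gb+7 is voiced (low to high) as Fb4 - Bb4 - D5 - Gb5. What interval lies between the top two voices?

Those voices are D5 and Gb5.
From D to Gb: 4 semitones over a fourth = diminished.

diminished 4th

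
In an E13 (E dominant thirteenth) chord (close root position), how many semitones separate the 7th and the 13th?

11

E dominant thirteenth is spelled E G# B D F# C#.
D to C# is a major seventh: 11 semitones.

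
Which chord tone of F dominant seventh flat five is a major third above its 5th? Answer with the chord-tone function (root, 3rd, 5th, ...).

The chord tones of F dominant seventh flat five are F, A, Cb, Eb.
The 5th is Cb. A major third above Cb is Eb.
Eb is the chord's 7th.

7th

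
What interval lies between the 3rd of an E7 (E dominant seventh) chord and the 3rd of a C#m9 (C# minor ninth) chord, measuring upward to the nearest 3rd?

E7 (E dominant seventh) has G# as its 3rd, and C#m9 (C# minor ninth) has E as its 3rd.
6 letter names make it a sixth; at 8 semitones (a half step narrower than major) the quality is minor.

minor sixth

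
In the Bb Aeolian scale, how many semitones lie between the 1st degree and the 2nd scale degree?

2

The scale is Bb C Db Eb F Gb Ab.
Bb up to C is a major second — 2 semitones.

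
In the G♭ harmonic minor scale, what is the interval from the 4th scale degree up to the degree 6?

minor third

The scale runs G♭ A♭ B𝄫 C♭ D♭ E𝄫 F.
4th scale degree = C♭; 6th degree = E𝄫.
C♭ up to E𝄫 is 3 semitones, a half step narrower than a major third, so the interval is minor.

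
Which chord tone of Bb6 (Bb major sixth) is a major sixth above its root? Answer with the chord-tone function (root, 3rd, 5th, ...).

The chord tones of Bb6 are Bb D F G.
The root is Bb. A major sixth above Bb is G.
G is the chord's 6th.

6th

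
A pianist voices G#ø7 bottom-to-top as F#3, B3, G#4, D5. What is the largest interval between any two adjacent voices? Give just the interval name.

major sixth

Adjacent intervals: F#3→B3 = perfect fourth; B3→G#4 = major sixth; G#4→D5 = diminished fifth.
The largest is B3 to G#4, a major sixth (9 semitones).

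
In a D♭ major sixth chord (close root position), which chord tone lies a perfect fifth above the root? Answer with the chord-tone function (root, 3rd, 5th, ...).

The chord tones of D♭6 are D♭-F-A♭-B♭.
The root is D♭. A perfect fifth above D♭ is A♭.
A♭ is the chord's 5th.

5th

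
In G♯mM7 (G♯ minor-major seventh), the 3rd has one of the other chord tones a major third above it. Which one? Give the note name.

D#

G♯ minor-major seventh: G♯–B–D♯–F𝄪.
The 3rd is B. A major third above B is D♯.
D♯ is the chord's 5th.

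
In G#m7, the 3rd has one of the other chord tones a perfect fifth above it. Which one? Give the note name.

F#

G# minor seventh is spelled G#, B, D#, F#.
The 3rd is B. A perfect fifth above B is F#.
F# is the chord's 7th.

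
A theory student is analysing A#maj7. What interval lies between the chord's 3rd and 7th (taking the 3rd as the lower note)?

perfect fifth

A# major seventh: A# C## E# G##.
So we need the interval from C## up to G##.
From C## to G## is 7 semitones, exactly the perfect fifth.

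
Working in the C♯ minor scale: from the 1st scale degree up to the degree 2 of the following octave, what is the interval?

major 9th

Spelling the C♯ minor scale: C♯ D♯ E F♯ G♯ A B.
That puts C♯ below D♯.
From C♯ to D♯ is 14 semitones, exactly the major ninth.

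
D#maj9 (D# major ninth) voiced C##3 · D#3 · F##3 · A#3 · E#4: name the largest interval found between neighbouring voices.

Adjacent intervals: C##3→D#3 = minor second; D#3→F##3 = major third; F##3→A#3 = minor third; A#3→E#4 = perfect fifth.
The largest is A#3 to E#4, a perfect fifth (7 semitones).

perfect 5th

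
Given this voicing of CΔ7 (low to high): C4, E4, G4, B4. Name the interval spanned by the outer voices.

The outer voices are C4 and B4.
From C to B is 11 semitones, exactly the major seventh.

major seventh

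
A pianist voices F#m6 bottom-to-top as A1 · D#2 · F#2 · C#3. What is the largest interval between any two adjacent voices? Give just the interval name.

Adjacent intervals: A1→D#2 = augmented fourth; D#2→F#2 = minor third; F#2→C#3 = perfect fifth.
The largest is F#2 to C#3, a perfect fifth (7 semitones).

P5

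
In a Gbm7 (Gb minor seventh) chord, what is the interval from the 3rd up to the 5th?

major third

The chord tones of Gb minor seventh are Gb Bbb Db Fb.
The 3rd is Bbb and the 5th is Db.
Bbb up to Db spans 3 letter names and 4 semitones — a major third.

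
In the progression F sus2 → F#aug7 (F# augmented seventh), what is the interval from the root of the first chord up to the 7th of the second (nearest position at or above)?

F sus2 has F as its root, and F#aug7 (F# augmented seventh) has E as its 7th.
F up to E spans 7 letter names and 11 semitones — a major seventh.

major seventh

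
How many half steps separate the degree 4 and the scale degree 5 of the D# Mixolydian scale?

2

The scale is D# E# F## G# A# B# C#.
G# up to A# is a major second — 2 semitones.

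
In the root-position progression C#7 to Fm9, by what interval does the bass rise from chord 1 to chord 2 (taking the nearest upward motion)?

diminished fourth

The roots are C# and F.
From C# to F: 4 semitones over a fourth = diminished.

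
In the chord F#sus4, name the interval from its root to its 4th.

F#sus4 (F# sus4): F# B C#.
So we need the interval from F# up to B.
Counting 4 letters and 5 half steps from F# gives a perfect fourth.

P4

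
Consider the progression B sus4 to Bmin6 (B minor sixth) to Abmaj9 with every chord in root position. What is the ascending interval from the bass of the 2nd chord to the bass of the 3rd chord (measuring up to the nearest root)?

d7

The roots are B and Ab.
B up to Ab is 9 semitones, a whole step narrower than a major seventh, so the interval is diminished.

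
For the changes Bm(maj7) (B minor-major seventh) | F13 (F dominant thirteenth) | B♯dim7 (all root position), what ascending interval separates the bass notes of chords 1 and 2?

diminished fifth

The roots are B and F.
From B to F: 6 semitones over a fifth = diminished.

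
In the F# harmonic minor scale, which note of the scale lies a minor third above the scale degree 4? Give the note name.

The scale is F# G# A B C# D E#.
The scale degree 4 is B; a minor third above that is D — scale degree 6.

D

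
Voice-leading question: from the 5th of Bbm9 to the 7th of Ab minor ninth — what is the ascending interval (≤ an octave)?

minor second

Bbm9 has F as its 5th, and Ab minor ninth has Gb as its 7th.
2 letter names make it a second; at 1 semitone (a half step narrower than major) the quality is minor.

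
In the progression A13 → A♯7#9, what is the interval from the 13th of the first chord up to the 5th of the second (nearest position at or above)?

major seventh

A13 has F♯ as its 13th, and A♯7#9 has E♯ as its 5th.
F♯ up to E♯ spans 7 letter names and 11 semitones — a major seventh.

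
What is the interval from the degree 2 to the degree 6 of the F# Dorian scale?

F# dorian: F# G# A B C# D# E.
That puts G# below D#.
Counting 5 letters and 7 half steps from G# gives a perfect fifth.

perfect fifth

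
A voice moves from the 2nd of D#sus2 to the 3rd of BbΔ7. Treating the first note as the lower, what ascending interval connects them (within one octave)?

d7

The 2nd of D#sus2 is E#; the 3rd of BbΔ7 is D.
E# up to D is 9 semitones, a whole step narrower than a major seventh, so the interval is diminished.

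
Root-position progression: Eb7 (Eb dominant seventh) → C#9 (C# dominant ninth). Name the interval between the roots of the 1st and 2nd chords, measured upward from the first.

The roots are Eb and C#.
Eb up to C# is 10 semitones, a half step wider than a major sixth, so the interval is augmented.

augmented sixth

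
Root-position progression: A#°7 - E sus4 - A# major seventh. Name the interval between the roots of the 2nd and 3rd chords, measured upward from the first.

A4

The roots are E and A#.
4 letter names make it a fourth; at 6 semitones (a half step wider than perfect) the quality is augmented.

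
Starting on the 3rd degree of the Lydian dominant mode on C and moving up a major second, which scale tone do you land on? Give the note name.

F#

The scale is C D E F# G A Bb.
The 3rd degree is E; a major second above that is F# — scale degree 4.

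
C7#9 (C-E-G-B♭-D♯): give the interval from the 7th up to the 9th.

The 7th is B♭ and the 9th is D♯.
From B♭ to D♯: 5 semitones over a third = augmented.

A3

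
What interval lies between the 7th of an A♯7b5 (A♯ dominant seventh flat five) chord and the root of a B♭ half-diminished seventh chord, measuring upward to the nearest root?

A♯7b5 (A♯ dominant seventh flat five) has G♯ as its 7th, and B♭ half-diminished seventh has B♭ as its root.
3 letter names make it a third; at 2 semitones (a whole step narrower than major) the quality is diminished.

d3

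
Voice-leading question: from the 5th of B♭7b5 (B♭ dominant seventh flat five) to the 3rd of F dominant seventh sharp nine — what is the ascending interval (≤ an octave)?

The 5th of B♭7b5 (B♭ dominant seventh flat five) is F♭; the 3rd of F dominant seventh sharp nine is A.
From F♭ to A: 5 semitones over a third = augmented.

augmented third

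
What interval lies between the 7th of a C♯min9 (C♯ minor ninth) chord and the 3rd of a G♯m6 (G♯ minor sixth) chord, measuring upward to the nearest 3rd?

perfect 1st

The 7th of C♯min9 (C♯ minor ninth) is B; the 3rd of G♯m6 (G♯ minor sixth) is B.
From B to B is 0 semitones, exactly the perfect unison.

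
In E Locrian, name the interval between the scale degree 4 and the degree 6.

The scale runs E F G A Bb C D.
The scale degree 4 is A and the scale degree 6 is C.
3 letter names make it a third; at 3 semitones (a half step narrower than major) the quality is minor.

minor 3rd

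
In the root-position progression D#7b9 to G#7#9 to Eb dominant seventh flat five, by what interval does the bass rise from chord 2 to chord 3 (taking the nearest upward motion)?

The roots are G# and Eb.
G# up to Eb is 7 semitones, a whole step narrower than a major sixth, so the interval is diminished.

diminished sixth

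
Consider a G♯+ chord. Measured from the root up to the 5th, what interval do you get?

augmented fifth

Spelling the chord: G♯, B♯, D𝄪.
Root = G♯; 5th = D𝄪.
From G♯ to D𝄪: 8 semitones over a fifth = augmented.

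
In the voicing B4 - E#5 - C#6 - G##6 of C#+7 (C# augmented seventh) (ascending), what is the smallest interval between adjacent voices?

augmented fourth

Adjacent intervals: B4→E#5 = augmented fourth; E#5→C#6 = minor sixth; C#6→G##6 = augmented fifth.
The smallest is B4 to E#5, an augmented fourth (6 semitones).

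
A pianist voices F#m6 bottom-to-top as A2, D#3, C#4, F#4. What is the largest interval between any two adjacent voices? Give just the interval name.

Adjacent intervals: A2→D#3 = augmented fourth; D#3→C#4 = minor seventh; C#4→F#4 = perfect fourth.
The largest is D#3 to C#4, a minor seventh (10 semitones).

minor seventh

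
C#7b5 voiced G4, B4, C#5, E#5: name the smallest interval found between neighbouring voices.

Adjacent intervals: G4→B4 = major third; B4→C#5 = major second; C#5→E#5 = major third.
The smallest is B4 to C#5, a major second (2 semitones).

major 2nd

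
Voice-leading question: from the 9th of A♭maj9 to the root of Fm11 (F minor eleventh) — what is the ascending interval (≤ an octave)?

The 9th of A♭maj9 is B♭; the root of Fm11 (F minor eleventh) is F.
Counting 5 letters and 7 half steps from B♭ gives a perfect fifth.

perfect fifth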